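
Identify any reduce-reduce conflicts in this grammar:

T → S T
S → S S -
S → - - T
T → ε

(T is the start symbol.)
A reduce-reduce conflict occurs when an LR(0) state has two complete items [A → α .] and [B → β .] — both call for a reduction, and with no lookahead the parser cannot choose between them.

Augment with T' → T and build the canonical LR(0) collection (I0 = CLOSURE({[T' → . T]}), then GOTO on every symbol after a dot until no new states appear). It has 9 states:
  I0: { [S → . - - T], [S → . S S -], [T → . S T], [T → .], [T' → . T] }  — shift, reduce
  I1: { [S → - . - T] }  — shift
  I2: { [S → . - - T], [S → . S S -], [S → S . S -], [T → . S T], [T → .], [T → S . T] }  — shift, reduce
  I3: { [T' → T .] }  — accept
  I4: { [S → . - - T], [S → . S S -], [S → S . S -], [S → S S . -], [T → . S T], [T → .], [T → S . T] }  — shift, reduce
  I5: { [T → S T .] }  — reduce
  I6: { [S → - . - T], [S → S S - .] }  — shift, reduce
  I7: { [S → - - . T], [S → . - - T], [S → . S S -], [T → . S T], [T → .] }  — shift, reduce
  I8: { [S → - - T .] }  — reduce

No state contains more than one complete item.

Answer: No reduce-reduce conflicts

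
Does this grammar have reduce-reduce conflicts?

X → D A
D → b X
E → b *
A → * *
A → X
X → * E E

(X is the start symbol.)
Augment with X' → X and build the canonical LR(0) collection (I0 = CLOSURE({[X' → . X]}), then GOTO on every symbol after a dot until no new states appear). It has 14 states:
  I0: { [D → . b X], [X → . * E E], [X → . D A], [X' → . X] }  — shift
  I1: { [E → . b *], [X → * . E E] }  — shift
  I2: { [A → . * *], [A → . X], [D → . b X], [X → . * E E], [X → . D A], [X → D . A] }  — shift
  I3: { [X' → X .] }  — accept
  I4: { [D → . b X], [D → b . X], [X → . * E E], [X → . D A] }  — shift
  I5: { [D → b X .] }  — reduce
  I6: { [A → * . *], [E → . b *], [X → * . E E] }  — shift
  I7: { [X → D A .] }  — reduce
  I8: { [A → X .] }  — reduce
  I9: { [A → * * .] }  — reduce
  I10: { [E → . b *], [X → * E . E] }  — shift
  I11: { [E → b . *] }  — shift
  I12: { [E → b * .] }  — reduce
  I13: { [X → * E E .] }  — reduce

No state contains more than one complete item.

Answer: No reduce-reduce conflicts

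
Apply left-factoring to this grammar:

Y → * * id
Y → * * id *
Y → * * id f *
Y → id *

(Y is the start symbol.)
Y → * * id Y'
Y' → ε
Y' → *
Y' → f *
Y → id *

Left-factoring transforms A → αβ₁ | αβ₂ into A → αA' and A' → β₁ | β₂
(α is the longest common prefix among the alternatives). Repeat until
no nonterminal has two alternatives with a common prefix.

Round 1: Y has alternatives sharing prefix '* * id'. Introduce Y': Y → * * id Y'
  Add: Y' → ε
  Add: Y' → *
  Add: Y' → f *

No remaining common prefixes — done.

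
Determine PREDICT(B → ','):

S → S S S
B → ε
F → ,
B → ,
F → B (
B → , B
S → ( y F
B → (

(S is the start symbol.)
{ ',' }

PREDICT(B → ',') = (FIRST(RHS) \ {ε}) ∪ (FOLLOW(B) if ε ∈ FIRST(RHS), i.e. RHS ⇒* ε)
FIRST(',') = { ',' }
ε ∉ FIRST(','), so FOLLOW(B) is not added.
PREDICT(B → ',') = { ',' }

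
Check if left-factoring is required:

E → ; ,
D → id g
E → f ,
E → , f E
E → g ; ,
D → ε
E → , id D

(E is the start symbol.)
Yes, E has productions with common prefix ','

Left-factoring is needed when two productions for the same non-terminal
share a common prefix on the right-hand side.

Productions for E:
  E → ; ,
  E → f ,
  E → , f E
  E → g ; ,
  E → , id D
Productions for D:
  D → id g
  D → ε

Found common prefix ',' in productions for E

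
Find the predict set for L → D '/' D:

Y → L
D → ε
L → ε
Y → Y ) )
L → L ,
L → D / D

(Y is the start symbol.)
PREDICT(L → D '/' D) = (FIRST(RHS) \ {ε}) ∪ (FOLLOW(L) if ε ∈ FIRST(RHS), i.e. RHS ⇒* ε)
FIRST(D) = { ε }
FIRST(D '/' D) = { '/' }
ε ∉ FIRST(D '/' D), so FOLLOW(L) is not added.
PREDICT(L → D '/' D) = { '/' }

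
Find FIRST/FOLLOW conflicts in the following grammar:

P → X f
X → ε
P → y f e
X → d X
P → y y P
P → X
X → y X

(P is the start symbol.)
No FIRST/FOLLOW conflicts.

Nullable non-terminals: P, X.
FIRST sets used below: FIRST(X) = { 'd', 'y', ε }

P: nullable alternative(s) P → X; FOLLOW(P) = { $ }
  P → X f: FIRST \ {ε} = { 'd', 'f', 'y' } — disjoint from FOLLOW(P)
  P → y f e: FIRST \ {ε} = { 'y' } — disjoint from FOLLOW(P)
  P → y y P: FIRST \ {ε} = { 'y' } — disjoint from FOLLOW(P)
  P → X: FIRST \ {ε} = { 'd', 'y' } — this is the only nullable alternative, skip

X: nullable alternative(s) X → ε; FOLLOW(X) = { $, 'f' }
  X → ε: FIRST \ {ε} = { } — this is the only nullable alternative, skip
  X → d X: FIRST \ {ε} = { 'd' } — disjoint from FOLLOW(X)
  X → y X: FIRST \ {ε} = { 'y' } — disjoint from FOLLOW(X)

No FIRST/FOLLOW conflicts found.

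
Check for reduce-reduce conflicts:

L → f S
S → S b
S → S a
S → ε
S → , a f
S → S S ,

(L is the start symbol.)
Augment with L' → L and build the canonical LR(0) collection (I0 = CLOSURE({[L' → . L]}), then GOTO on every symbol after a dot until no new states appear). It has 11 states:
  I0: { [L → . f S], [L' → . L] }  — shift
  I1: { [L' → L .] }  — accept
  I2: { [L → f . S], [S → . , a f], [S → . S S ,], [S → . S a], [S → . S b], [S → .] }  — shift, reduce
  I3: { [S → , . a f] }  — shift
  I4: { [L → f S .], [S → . , a f], [S → . S S ,], [S → . S a], [S → . S b], [S → .], [S → S . S ,], [S → S . a], [S → S . b] }  — shift, 2 reduces
  I5: { [S → . , a f], [S → . S S ,], [S → . S a], [S → . S b], [S → .], [S → S . S ,], [S → S . a], [S → S . b], [S → S S . ,] }  — shift, reduce
  I6: { [S → S a .] }  — reduce
  I7: { [S → S b .] }  — reduce
  I8: { [S → , . a f], [S → S S , .] }  — shift, reduce
  I9: { [S → , a . f] }  — shift
  I10: { [S → , a f .] }  — reduce

I4 contains complete items [L → f S .], [S → .] — reduce-reduce conflict.

Answer: Yes — I4: [L → f S .] vs [S → .]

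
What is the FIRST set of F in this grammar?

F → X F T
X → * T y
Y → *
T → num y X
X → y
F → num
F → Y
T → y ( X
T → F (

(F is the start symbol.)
{ '*', 'num', 'y' }

FIRST sets of the other non-terminals involved (by the same procedure, iterated to a fixed point):
  FIRST(X) = { '*', 'y' }
  FIRST(Y) = { '*' }

From F → X F T:
  - X is a non-terminal: add FIRST(X) \ {ε} = { '*', 'y' }
    X is not nullable, so stop
From F → num:
  - num is a terminal: add 'num' and stop
From F → Y:
  - Y is a non-terminal: add FIRST(Y) \ {ε} = { '*' }
    Y is not nullable, so stop

Collecting: FIRST(F) = { '*', 'num', 'y' }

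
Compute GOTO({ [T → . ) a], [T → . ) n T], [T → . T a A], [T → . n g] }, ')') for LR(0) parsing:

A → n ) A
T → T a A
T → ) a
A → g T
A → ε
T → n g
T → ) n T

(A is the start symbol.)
{ [T → ) . a], [T → ) . n T] }

GOTO(I, ')') = CLOSURE({ [A → αX.β] : [A → α.Xβ] ∈ I, X = ')' })

Items with dot before ')', with the dot advanced:
  [T → . ) a] → [T → ) . a]
  [T → . ) n T] → [T → ) . n T]
Closure adds nothing (no advanced item has the dot before a non-terminal).

GOTO = { [T → ) . a], [T → ) . n T] }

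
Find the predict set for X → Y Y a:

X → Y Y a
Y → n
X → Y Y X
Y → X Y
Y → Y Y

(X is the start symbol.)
{ 'n' }

PREDICT(X → Y Y a) = (FIRST(RHS) \ {ε}) ∪ (FOLLOW(X) if ε ∈ FIRST(RHS), i.e. RHS ⇒* ε)
FIRST(Y) = { 'n' }
FIRST(Y Y a) = { 'n' }
ε ∉ FIRST(Y Y a), so FOLLOW(X) is not added.
PREDICT(X → Y Y a) = { 'n' }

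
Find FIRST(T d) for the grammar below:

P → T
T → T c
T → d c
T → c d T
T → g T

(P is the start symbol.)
{ 'c', 'd', 'g' }

FIRST sets of the non-terminals involved (from the grammar, by fixed-point iteration):
  FIRST(T) = { 'c', 'd', 'g' }

To compute FIRST(T d), process the symbols left to right:
Symbol T is a non-terminal. Add FIRST(T) \ {ε} = { 'c', 'd', 'g' }
T is not nullable (ε ∉ FIRST(T)), so stop here.
FIRST(T d) = { 'c', 'd', 'g' }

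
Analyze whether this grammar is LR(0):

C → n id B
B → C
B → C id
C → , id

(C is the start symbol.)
No. Shift-reduce conflict between [B → C .] and [B → C . id]

Augment with C' → C and build the canonical LR(0) collection (I0 = CLOSURE({[C' → . C]}), then GOTO on every symbol after a dot until no new states appear). It has 9 states:
  I0: { [C → . , id], [C → . n id B], [C' → . C] }  — shift
  I1: { [C → , . id] }  — shift
  I2: { [C' → C .] }  — accept
  I3: { [C → n . id B] }  — shift
  I4: { [B → . C id], [B → . C], [C → . , id], [C → . n id B], [C → n id . B] }  — shift
  I5: { [C → n id B .] }  — reduce
  I6: { [B → C . id], [B → C .] }  — shift, reduce
  I7: { [B → C id .] }  — reduce
  I8: { [C → , id .] }  — reduce

Conflict in state I6:
  Shift-reduce conflict between [B → C .] and [B → C . id]
So the grammar is NOT LR(0).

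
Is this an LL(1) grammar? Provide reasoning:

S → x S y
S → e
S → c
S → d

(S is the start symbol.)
Yes, the grammar is LL(1).

For S:
  PREDICT(S → x S y) = { 'x' }
  PREDICT(S → e) = { 'e' }
  PREDICT(S → c) = { 'c' }
  PREDICT(S → d) = { 'd' }

All predict sets are disjoint. The grammar IS LL(1).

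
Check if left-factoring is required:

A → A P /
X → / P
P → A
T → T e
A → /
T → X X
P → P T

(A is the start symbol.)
No, left-factoring is not needed

Left-factoring is needed when two productions for the same non-terminal
share a common prefix on the right-hand side.

Productions for A:
  A → A P /
  A → /
Productions for P:
  P → A
  P → P T
Productions for T:
  T → T e
  T → X X

No common prefixes found.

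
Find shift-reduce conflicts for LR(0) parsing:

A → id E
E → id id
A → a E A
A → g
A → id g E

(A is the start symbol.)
No shift-reduce conflicts

A shift-reduce conflict occurs when an LR(0) state has both:
  - a complete (reduce) item [A → α .] (dot at the end), and
  - a shift item [B → β . c γ] (dot before a terminal).

Augment with A' → A and build the canonical LR(0) collection (I0 = CLOSURE({[A' → . A]}), then GOTO on every symbol after a dot until no new states appear). It has 12 states:
  I0: { [A → . a E A], [A → . g], [A → . id E], [A → . id g E], [A' → . A] }  — shift
  I1: { [A' → A .] }  — accept
  I2: { [A → a . E A], [E → . id id] }  — shift
  I3: { [A → g .] }  — reduce
  I4: { [A → id . E], [A → id . g E], [E → . id id] }  — shift
  I5: { [A → id E .] }  — reduce
  I6: { [A → id g . E], [E → . id id] }  — shift
  I7: { [E → id . id] }  — shift
  I8: { [E → id id .] }  — reduce
  I9: { [A → id g E .] }  — reduce
  I10: { [A → . a E A], [A → . g], [A → . id E], [A → . id g E], [A → a E . A] }  — shift
  I11: { [A → a E A .] }  — reduce

No state contains both a complete item and a shift item.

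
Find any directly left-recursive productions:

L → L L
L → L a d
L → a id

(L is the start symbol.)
Yes, L is left-recursive

L → L L: LEFT RECURSIVE (starts with L)
L → L a d: LEFT RECURSIVE (starts with L)
L → a id: starts with a

The grammar has direct left recursion on: L.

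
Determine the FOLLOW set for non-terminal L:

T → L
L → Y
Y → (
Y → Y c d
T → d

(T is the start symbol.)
{ $ }

To compute FOLLOW(L), find every occurrence of L on a right-hand side N → α L β: add FIRST(β) \ {ε}, and if β is empty or nullable also add FOLLOW(N). Iterate to a fixed point.

In T → L: L is at the end, add FOLLOW(T)

The FOLLOW sets referred to above (computed the same way, to a fixed point):
  FOLLOW(T) = { $ }

Taking the union: FOLLOW(L) = { $ }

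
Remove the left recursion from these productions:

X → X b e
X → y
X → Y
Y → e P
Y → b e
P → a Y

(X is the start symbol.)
X is directly left-recursive. The standard transformation for
  A → A α₁ | ... | A α_m | β₁ | ... | β_n
is
  A  → β₁ A' | ... | β_n A'
  A' → α₁ A' | ... | α_m A' | ε

X → y becomes X → y X'
X → Y becomes X → Y X'
X → X b e becomes X' → b e X'
Add X' → ε

Productions for other non-terminals are unchanged:
  Y → e P
  Y → b e
  P → a Y

Resulting grammar:
X → y X'
X → Y X'
X' → b e X'
X' → ε
Y → e P
Y → b e
P → a Y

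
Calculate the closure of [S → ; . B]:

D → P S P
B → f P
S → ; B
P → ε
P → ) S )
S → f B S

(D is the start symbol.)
{ [B → . f P], [S → ; . B] }

Start with: [S → ; . B]
  [S → ; . B] has the dot before B: add [B → . f P]
No further items can be added.

CLOSURE = { [B → . f P], [S → ; . B] }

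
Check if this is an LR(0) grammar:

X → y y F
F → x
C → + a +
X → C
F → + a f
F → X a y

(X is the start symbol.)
Yes, the grammar is LR(0)

Augment with X' → X and build the canonical LR(0) collection (I0 = CLOSURE({[X' → . X]}), then GOTO on every symbol after a dot until no new states appear). It has 16 states:
  I0: { [C → . + a +], [X → . C], [X → . y y F], [X' → . X] }  — shift
  I1: { [C → + . a +] }  — shift
  I2: { [X → C .] }  — reduce
  I3: { [X' → X .] }  — accept
  I4: { [X → y . y F] }  — shift
  I5: { [C → . + a +], [F → . + a f], [F → . X a y], [F → . x], [X → . C], [X → . y y F], [X → y y . F] }  — shift
  I6: { [C → + . a +], [F → + . a f] }  — shift
  I7: { [X → y y F .] }  — reduce
  I8: { [F → X . a y] }  — shift
  I9: { [F → x .] }  — reduce
  I10: { [F → X a . y] }  — shift
  I11: { [F → X a y .] }  — reduce
  I12: { [C → + a . +], [F → + a . f] }  — shift
  I13: { [C → + a + .] }  — reduce
  I14: { [F → + a f .] }  — reduce
  I15: { [C → + a . +] }  — shift

Every state is either a pure shift/goto state or contains exactly one complete item and nothing to shift — no conflicts. The grammar is LR(0).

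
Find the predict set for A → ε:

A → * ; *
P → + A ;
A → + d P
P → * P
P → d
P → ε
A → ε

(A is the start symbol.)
{ $, ';' }

PREDICT(A → ε) = (FIRST(RHS) \ {ε}) ∪ (FOLLOW(A) if ε ∈ FIRST(RHS), i.e. RHS ⇒* ε)
The right-hand side is ε (FIRST(ε) = { ε }), so the predict set is FOLLOW(A) = { $, ';' }
PREDICT(A → ε) = { $, ';' }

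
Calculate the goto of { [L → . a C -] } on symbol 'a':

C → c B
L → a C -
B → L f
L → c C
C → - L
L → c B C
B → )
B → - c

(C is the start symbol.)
GOTO(I, 'a') = CLOSURE({ [A → αX.β] : [A → α.Xβ] ∈ I, X = 'a' })

Items with dot before 'a', with the dot advanced:
  [L → . a C -] → [L → a . C -]
Closure of the advanced items:
  [L → a . C -] has the dot before C: add [C → . c B], [C → . - L]

GOTO = { [C → . - L], [C → . c B], [L → a . C -] }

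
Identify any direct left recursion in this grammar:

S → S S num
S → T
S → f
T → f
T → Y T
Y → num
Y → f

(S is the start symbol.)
Yes, S is left-recursive

Direct left recursion occurs when N → N α for some non-terminal N (the right-hand side begins with the left-hand side itself).

S → S S num: LEFT RECURSIVE (starts with S)
S → T: starts with T
S → f: starts with f
T → f: starts with f
T → Y T: starts with Y
Y → num: starts with num
Y → f: starts with f

The grammar has direct left recursion on: S.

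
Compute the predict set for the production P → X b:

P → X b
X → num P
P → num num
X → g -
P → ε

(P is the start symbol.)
PREDICT(P → X b) = (FIRST(RHS) \ {ε}) ∪ (FOLLOW(P) if ε ∈ FIRST(RHS), i.e. RHS ⇒* ε)
FIRST(X) = { 'g', 'num' }
FIRST(X b) = { 'g', 'num' }
ε ∉ FIRST(X b), so FOLLOW(P) is not added.
PREDICT(P → X b) = { 'g', 'num' }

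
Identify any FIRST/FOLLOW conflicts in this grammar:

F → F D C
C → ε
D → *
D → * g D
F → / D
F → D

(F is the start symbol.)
No FIRST/FOLLOW conflicts.

Nullable non-terminals: C.
C has a nullable alternative but only one production, so nothing to check.

D, F have no nullable alternative, so no FIRST/FOLLOW check is needed there.

No FIRST/FOLLOW conflicts found.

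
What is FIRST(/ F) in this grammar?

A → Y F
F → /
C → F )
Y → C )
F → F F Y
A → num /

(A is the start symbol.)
To compute FIRST(/ F), process the symbols left to right:
Symbol / is a terminal. Add '/' and stop.
FIRST(/ F) = { '/' }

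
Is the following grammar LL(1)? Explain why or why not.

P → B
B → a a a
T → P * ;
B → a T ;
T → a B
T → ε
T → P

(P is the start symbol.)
No. Predict set conflict for B: { 'a' }

A grammar is LL(1) if for each non-terminal N with multiple productions, the predict sets of those productions are pairwise disjoint, where PREDICT(N → α) = (FIRST(α) \ {ε}) ∪ (FOLLOW(N) if α ⇒* ε).

Relevant sets:
  FIRST(P) = { 'a' }
  FOLLOW(T) = { ';' }

For B:
  PREDICT(B → a a a) = { 'a' }
  PREDICT(B → a T ';') = { 'a' }
For T:
  PREDICT(T → P '*' ';') = { 'a' }
  PREDICT(T → a B) = { 'a' }
  PREDICT(T → ε) = { ';' }
  PREDICT(T → P) = { 'a' }
P has a single production, so nothing to check there.

Conflict found: Predict set conflict for B: { 'a' }
The grammar is NOT LL(1).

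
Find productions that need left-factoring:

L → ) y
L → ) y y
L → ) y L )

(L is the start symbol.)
Yes, L has productions with common prefix ') y'

Left-factoring is needed when two productions for the same non-terminal
share a common prefix on the right-hand side.

Productions for L:
  L → ) y
  L → ) y y
  L → ) y L )

Found common prefix ') y' in productions for L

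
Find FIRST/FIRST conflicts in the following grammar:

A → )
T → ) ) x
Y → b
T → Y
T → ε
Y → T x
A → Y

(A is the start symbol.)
FIRST sets of the non-terminals at (or reachable through a nullable prefix from) the front of some alternative:
  FIRST(Y) = { ')', 'b', 'x' }
  FIRST(T) = { ')', 'b', 'x', ε }

Productions for A:
  A → ): FIRST = { ')' }
  A → Y: FIRST = { ')', 'b', 'x' }
Productions for T:
  T → ) ) x: FIRST = { ')' }
  T → Y: FIRST = { ')', 'b', 'x' }
  T → ε: FIRST = { ε }
Productions for Y:
  Y → b: FIRST = { 'b' }
  Y → T x: FIRST = { ')', 'b', 'x' }

Conflict for A: A → ) and A → Y
  Overlap: { ')' }
Conflict for T: T → ) ) x and T → Y
  Overlap: { ')' }
Conflict for Y: Y → b and Y → T x
  Overlap: { 'b' }

Answer: Yes. A → ')' / A → Y on { ')' }; T → ')' ')' x / T → Y on { ')' }; Y → b / Y → T x on { 'b' }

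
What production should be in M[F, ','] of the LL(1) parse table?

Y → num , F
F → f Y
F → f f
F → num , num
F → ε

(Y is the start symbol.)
To find M[F, ','], we find productions for F where ',' is in the predict set (PREDICT(N → α) = (FIRST(α) \ {ε}) ∪ (FOLLOW(N) if α ⇒* ε)).

Relevant sets:
  FOLLOW(F) = { $ }

F → f Y: PREDICT = { 'f' }
F → f f: PREDICT = { 'f' }
F → num , num: PREDICT = { 'num' }
F → ε: PREDICT = { $ }

M[F, ','] is empty (no production applies)

Answer: Empty (error entry)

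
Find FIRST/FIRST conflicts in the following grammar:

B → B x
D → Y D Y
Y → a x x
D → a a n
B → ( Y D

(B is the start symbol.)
Yes. B → B x / B → '(' Y D on { '(' }; D → Y D Y / D → a a n on { 'a' }

A FIRST/FIRST conflict occurs when two productions N → α and N → β for the same non-terminal have FIRST(α) ∩ FIRST(β) ≠ ∅ (with ε ∈ FIRST of a nullable right-hand side, so two nullable alternatives also conflict).

FIRST sets of the non-terminals at (or reachable through a nullable prefix from) the front of some alternative:
  FIRST(B) = { '(' }
  FIRST(Y) = { 'a' }

Productions for B:
  B → B x: FIRST = { '(' }
  B → ( Y D: FIRST = { '(' }
Productions for D:
  D → Y D Y: FIRST = { 'a' }
  D → a a n: FIRST = { 'a' }
Y has only one production, so no FIRST/FIRST conflict is possible there.

Conflict for B: B → B x and B → ( Y D
  Overlap: { '(' }
Conflict for D: D → Y D Y and D → a a n
  Overlap: { 'a' }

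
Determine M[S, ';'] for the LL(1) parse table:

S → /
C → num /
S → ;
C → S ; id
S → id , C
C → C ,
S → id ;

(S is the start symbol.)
S → ;

To find M[S, ';'], we find productions for S where ';' is in the predict set (PREDICT(N → α) = (FIRST(α) \ {ε}) ∪ (FOLLOW(N) if α ⇒* ε)).

S → /: PREDICT = { '/' }
S → ;: PREDICT = { ';' }
  ';' is in predict set, so this production goes in M[S, ';']
S → id , C: PREDICT = { 'id' }
S → id ;: PREDICT = { 'id' }

M[S, ';'] = S → ;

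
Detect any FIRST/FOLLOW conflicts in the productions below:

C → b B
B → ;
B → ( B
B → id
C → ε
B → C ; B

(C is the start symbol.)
Nullable non-terminals: C.

C: nullable alternative(s) C → ε; FOLLOW(C) = { $, ';' }
  C → b B: FIRST \ {ε} = { 'b' } — disjoint from FOLLOW(C)
  C → ε: FIRST \ {ε} = { } — this is the only nullable alternative, skip

B has no nullable alternative, so no FIRST/FOLLOW check is needed there.

No FIRST/FOLLOW conflicts found.

Answer: No FIRST/FOLLOW conflicts.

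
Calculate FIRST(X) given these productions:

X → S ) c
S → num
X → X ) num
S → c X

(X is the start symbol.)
To compute FIRST(X), examine every production with X on the left-hand side, reading each right-hand side left to right until a non-nullable symbol is reached.

FIRST sets of the other non-terminals involved (by the same procedure, iterated to a fixed point):
  FIRST(S) = { 'c', 'num' }

From X → S ) c:
  - S is a non-terminal: add FIRST(S) \ {ε} = { 'c', 'num' }
    S is not nullable, so stop
From X → X ) num:
  - X is the symbol being defined: contributes nothing new
    X is not nullable, so stop

Collecting: FIRST(X) = { 'c', 'num' }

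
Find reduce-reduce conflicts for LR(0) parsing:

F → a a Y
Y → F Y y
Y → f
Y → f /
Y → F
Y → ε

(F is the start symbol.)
A reduce-reduce conflict occurs when an LR(0) state has two complete items [A → α .] and [B → β .] — both call for a reduction, and with no lookahead the parser cannot choose between them.

Augment with F' → F and build the canonical LR(0) collection (I0 = CLOSURE({[F' → . F]}), then GOTO on every symbol after a dot until no new states appear). It has 10 states:
  I0: { [F → . a a Y], [F' → . F] }  — shift
  I1: { [F' → F .] }  — accept
  I2: { [F → a . a Y] }  — shift
  I3: { [F → . a a Y], [F → a a . Y], [Y → . F Y y], [Y → . F], [Y → . f /], [Y → . f], [Y → .] }  — shift, reduce
  I4: { [F → . a a Y], [Y → . F Y y], [Y → . F], [Y → . f /], [Y → . f], [Y → .], [Y → F . Y y], [Y → F .] }  — shift, 2 reduces
  I5: { [F → a a Y .] }  — reduce
  I6: { [Y → f . /], [Y → f .] }  — shift, reduce
  I7: { [Y → f / .] }  — reduce
  I8: { [Y → F Y . y] }  — shift
  I9: { [Y → F Y y .] }  — reduce

I4 contains complete items [Y → .], [Y → F .] — reduce-reduce conflict.

Answer: Yes — I4: [Y → .] vs [Y → F .]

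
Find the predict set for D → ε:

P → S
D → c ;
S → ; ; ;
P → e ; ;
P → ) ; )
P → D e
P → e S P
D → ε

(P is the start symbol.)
{ 'e' }

PREDICT(D → ε) = (FIRST(RHS) \ {ε}) ∪ (FOLLOW(D) if ε ∈ FIRST(RHS), i.e. RHS ⇒* ε)
The right-hand side is ε (FIRST(ε) = { ε }), so the predict set is FOLLOW(D) = { 'e' }
PREDICT(D → ε) = { 'e' }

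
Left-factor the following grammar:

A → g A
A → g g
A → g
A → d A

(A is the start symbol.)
Left-factoring transforms A → αβ₁ | αβ₂ into A → αA' and A' → β₁ | β₂
(α is the longest common prefix among the alternatives). Repeat until
no nonterminal has two alternatives with a common prefix.

Round 1: A has alternatives sharing prefix 'g'. Introduce A': A → g A'
  Add: A' → A
  Add: A' → g
  Add: A' → ε

No remaining common prefixes — done.

Resulting grammar:
A → g A'
A' → A
A' → g
A' → ε
A → d A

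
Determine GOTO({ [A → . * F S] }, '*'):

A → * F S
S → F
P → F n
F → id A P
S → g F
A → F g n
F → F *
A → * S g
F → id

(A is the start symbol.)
{ [A → * . F S], [F → . F *], [F → . id A P], [F → . id] }

GOTO(I, '*') = CLOSURE({ [A → αX.β] : [A → α.Xβ] ∈ I, X = '*' })

Items with dot before '*', with the dot advanced:
  [A → . * F S] → [A → * . F S]
Closure of the advanced items:
  [A → * . F S] has the dot before F: add [F → . id A P], [F → . F *], [F → . id]

GOTO = { [A → * . F S], [F → . F *], [F → . id A P], [F → . id] }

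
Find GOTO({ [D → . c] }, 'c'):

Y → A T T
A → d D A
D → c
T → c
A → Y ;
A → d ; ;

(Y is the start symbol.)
{ [D → c .] }

GOTO(I, 'c') = CLOSURE({ [A → αX.β] : [A → α.Xβ] ∈ I, X = 'c' })

Items with dot before 'c', with the dot advanced:
  [D → . c] → [D → c .]
Closure adds nothing (no advanced item has the dot before a non-terminal).

GOTO = { [D → c .] }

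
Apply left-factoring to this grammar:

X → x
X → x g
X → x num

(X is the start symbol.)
Left-factoring transforms A → αβ₁ | αβ₂ into A → αA' and A' → β₁ | β₂
(α is the longest common prefix among the alternatives). Repeat until
no nonterminal has two alternatives with a common prefix.

Round 1: X has alternatives sharing prefix 'x'. Introduce X': X → x X'
  Add: X' → ε
  Add: X' → g
  Add: X' → num

No remaining common prefixes — done.

Resulting grammar:
X → x X'
X' → ε
X' → g
X' → num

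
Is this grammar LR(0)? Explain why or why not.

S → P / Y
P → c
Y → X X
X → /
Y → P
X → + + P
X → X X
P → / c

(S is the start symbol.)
Augment with S' → S and build the canonical LR(0) collection (I0 = CLOSURE({[S' → . S]}), then GOTO on every symbol after a dot until no new states appear). It has 17 states:
  I0: { [P → . / c], [P → . c], [S → . P / Y], [S' → . S] }  — shift
  I1: { [P → / . c] }  — shift
  I2: { [S → P . / Y] }  — shift
  I3: { [S' → S .] }  — accept
  I4: { [P → c .] }  — reduce
  I5: { [P → . / c], [P → . c], [S → P / . Y], [X → . + + P], [X → . /], [X → . X X], [Y → . P], [Y → . X X] }  — shift
  I6: { [X → + . + P] }  — shift
  I7: { [P → / . c], [X → / .] }  — shift, reduce
  I8: { [Y → P .] }  — reduce
  I9: { [X → . + + P], [X → . /], [X → . X X], [X → X . X], [Y → X . X] }  — shift
  I10: { [S → P / Y .] }  — reduce
  I11: { [X → / .] }  — reduce
  I12: { [X → . + + P], [X → . /], [X → . X X], [X → X . X], [X → X X .], [Y → X X .] }  — shift, 2 reduces
  I13: { [X → . + + P], [X → . /], [X → . X X], [X → X . X], [X → X X .] }  — shift, reduce
  I14: { [P → / c .] }  — reduce
  I15: { [P → . / c], [P → . c], [X → + + . P] }  — shift
  I16: { [X → + + P .] }  — reduce

Conflict in state I7:
  Shift-reduce conflict between [X → / .] and [P → / . c]
So the grammar is NOT LR(0).

Answer: No. Shift-reduce conflict between [X → / .] and [P → / . c]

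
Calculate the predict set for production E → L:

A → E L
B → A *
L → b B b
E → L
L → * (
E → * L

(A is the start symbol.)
{ '*', 'b' }

PREDICT(E → L) = (FIRST(RHS) \ {ε}) ∪ (FOLLOW(E) if ε ∈ FIRST(RHS), i.e. RHS ⇒* ε)
FIRST(L) = { '*', 'b' }
FIRST(L) = { '*', 'b' }
ε ∉ FIRST(L), so FOLLOW(E) is not added.
PREDICT(E → L) = { '*', 'b' }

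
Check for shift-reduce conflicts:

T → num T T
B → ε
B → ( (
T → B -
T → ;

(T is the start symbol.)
A shift-reduce conflict occurs when an LR(0) state has both:
  - a complete (reduce) item [A → α .] (dot at the end), and
  - a shift item [B → β . c γ] (dot before a terminal).

Augment with T' → T and build the canonical LR(0) collection (I0 = CLOSURE({[T' → . T]}), then GOTO on every symbol after a dot until no new states appear). It has 10 states:
  I0: { [B → . ( (], [B → .], [T → . ;], [T → . B -], [T → . num T T], [T' → . T] }  — shift, reduce
  I1: { [B → ( . (] }  — shift
  I2: { [T → ; .] }  — reduce
  I3: { [T → B . -] }  — shift
  I4: { [T' → T .] }  — accept
  I5: { [B → . ( (], [B → .], [T → . ;], [T → . B -], [T → . num T T], [T → num . T T] }  — shift, reduce
  I6: { [B → . ( (], [B → .], [T → . ;], [T → . B -], [T → . num T T], [T → num T . T] }  — shift, reduce
  I7: { [T → num T T .] }  — reduce
  I8: { [T → B - .] }  — reduce
  I9: { [B → ( ( .] }  — reduce

I0 contains reduce item [B → .] and shift items [B → . ( (], [T → . ;], [T → . num T T] — shift-reduce conflict.
I5 contains reduce item [B → .] and shift items [B → . ( (], [T → . ;], [T → . num T T] — shift-reduce conflict.
I6 contains reduce item [B → .] and shift items [B → . ( (], [T → . ;], [T → . num T T] — shift-reduce conflict.

Answer: Yes — I0: [B → .] vs [B → . ( (]; I5: [B → .] vs [B → . ( (]; I6: [B → .] vs [B → . ( (]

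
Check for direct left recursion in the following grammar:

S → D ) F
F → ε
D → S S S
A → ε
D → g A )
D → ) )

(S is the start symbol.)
No direct left recursion

S → D ) F: starts with D
F → ε: starts with ε
D → S S S: starts with S
A → ε: starts with ε
D → g A ): starts with g
D → ) ): starts with ')'

No direct left recursion found.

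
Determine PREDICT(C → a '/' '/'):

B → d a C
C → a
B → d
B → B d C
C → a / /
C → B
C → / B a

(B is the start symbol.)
{ 'a' }

PREDICT(C → a '/' '/') = (FIRST(RHS) \ {ε}) ∪ (FOLLOW(C) if ε ∈ FIRST(RHS), i.e. RHS ⇒* ε)
FIRST(a '/' '/') = { 'a' }
ε ∉ FIRST(a '/' '/'), so FOLLOW(C) is not added.
PREDICT(C → a '/' '/') = { 'a' }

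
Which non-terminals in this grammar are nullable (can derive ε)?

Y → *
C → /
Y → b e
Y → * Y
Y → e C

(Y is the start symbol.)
There are no ε-productions, so no non-terminal can derive ε.
No non-terminals are nullable.

Answer: None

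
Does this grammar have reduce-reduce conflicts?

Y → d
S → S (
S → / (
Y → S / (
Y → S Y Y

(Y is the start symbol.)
A reduce-reduce conflict occurs when an LR(0) state has two complete items [A → α .] and [B → β .] — both call for a reduction, and with no lookahead the parser cannot choose between them.

Augment with Y' → Y and build the canonical LR(0) collection (I0 = CLOSURE({[Y' → . Y]}), then GOTO on every symbol after a dot until no new states appear). It has 11 states:
  I0: { [S → . / (], [S → . S (], [Y → . S / (], [Y → . S Y Y], [Y → . d], [Y' → . Y] }  — shift
  I1: { [S → / . (] }  — shift
  I2: { [S → . / (], [S → . S (], [S → S . (], [Y → . S / (], [Y → . S Y Y], [Y → . d], [Y → S . / (], [Y → S . Y Y] }  — shift
  I3: { [Y' → Y .] }  — accept
  I4: { [Y → d .] }  — reduce
  I5: { [S → S ( .] }  — reduce
  I6: { [S → / . (], [Y → S / . (] }  — shift
  I7: { [S → . / (], [S → . S (], [Y → . S / (], [Y → . S Y Y], [Y → . d], [Y → S Y . Y] }  — shift
  I8: { [Y → S Y Y .] }  — reduce
  I9: { [S → / ( .], [Y → S / ( .] }  — 2 reduces
  I10: { [S → / ( .] }  — reduce

I9 contains complete items [S → / ( .], [Y → S / ( .] — reduce-reduce conflict.

Answer: Yes — I9: [S → / ( .] vs [Y → S / ( .]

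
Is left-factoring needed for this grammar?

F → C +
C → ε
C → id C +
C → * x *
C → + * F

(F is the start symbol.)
Left-factoring is needed when two productions for the same non-terminal
share a common prefix on the right-hand side.

Productions for C:
  C → ε
  C → id C +
  C → * x *
  C → + * F

No common prefixes found.

Answer: No, left-factoring is not needed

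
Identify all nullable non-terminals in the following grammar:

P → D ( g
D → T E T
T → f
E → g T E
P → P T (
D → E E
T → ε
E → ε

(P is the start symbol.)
{ 'D', 'E', 'T' }

A non-terminal is nullable if it can derive ε (the empty string): either it has an ε-production, or it has a production whose right-hand side consists entirely of nullable non-terminals.

ε-productions: T → ε, E → ε
So T, E are immediately nullable.
D → T E T: every symbol on the right is nullable, so D is nullable too.
No further non-terminal can be added: every production for the remaining non-terminals contains a terminal or a non-nullable non-terminal.
Nullable = { 'D', 'E', 'T' }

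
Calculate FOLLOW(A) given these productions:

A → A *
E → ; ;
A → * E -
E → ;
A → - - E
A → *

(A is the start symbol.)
To compute FOLLOW(A), find every occurrence of A on a right-hand side N → α A β: add FIRST(β) \ {ε}, and if β is empty or nullable also add FOLLOW(N). Iterate to a fixed point.

A is the start symbol, so $ ∈ FOLLOW(A).
In A → A *: A is followed by '*', add FIRST('*') \ {ε} = { '*' }

Taking the union: FOLLOW(A) = { $, '*' }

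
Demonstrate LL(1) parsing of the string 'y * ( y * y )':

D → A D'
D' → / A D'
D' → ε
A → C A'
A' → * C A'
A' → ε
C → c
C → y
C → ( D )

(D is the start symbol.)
LL(1) parsing maintains a stack (initially the start symbol over $) and the input. At each step: if the stack top is a terminal, match it against the current input token; if it is a non-terminal N, replace it with the RHS of M[N, lookahead] (the unique production whose predict set contains the lookahead).

Stack is shown with the top on the left.

Stack                Input            Action
--------------------------------------------
D $                  y * ( y * y ) $  output D → A D'
A D' $               y * ( y * y ) $  output A → C A'
C A' D' $            y * ( y * y ) $  output C → y
y A' D' $            y * ( y * y ) $  match 'y'
A' D' $              * ( y * y ) $    output A' → * C A'
* C A' D' $          * ( y * y ) $    match '*'
C A' D' $            ( y * y ) $      output C → ( D )
( D ) A' D' $        ( y * y ) $      match '('
D ) A' D' $          y * y ) $        output D → A D'
A D' ) A' D' $       y * y ) $        output A → C A'
C A' D' ) A' D' $    y * y ) $        output C → y
y A' D' ) A' D' $    y * y ) $        match 'y'
A' D' ) A' D' $      * y ) $          output A' → * C A'
* C A' D' ) A' D' $  * y ) $          match '*'
C A' D' ) A' D' $    y ) $            output C → y
y A' D' ) A' D' $    y ) $            match 'y'
A' D' ) A' D' $      ) $              output A' → ε
D' ) A' D' $         ) $              output D' → ε
) A' D' $            ) $              match ')'
A' D' $              $                output A' → ε
D' $                 $                output D' → ε
$                    $                accept

The string is accepted.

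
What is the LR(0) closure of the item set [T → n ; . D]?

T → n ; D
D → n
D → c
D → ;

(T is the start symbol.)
To compute CLOSURE, for each item [A → α.Bβ] where B is a non-terminal, add [B → .γ] for all productions B → γ; repeat for the newly added items until nothing changes.

Start with: [T → n ; . D]
  [T → n ; . D] has the dot before D: add [D → . n], [D → . c], [D → . ;]
No further items can be added.

CLOSURE = { [D → . ;], [D → . c], [D → . n], [T → n ; . D] }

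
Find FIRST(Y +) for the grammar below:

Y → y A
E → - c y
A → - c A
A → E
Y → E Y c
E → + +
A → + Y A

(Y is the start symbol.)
{ '+', '-', 'y' }

FIRST sets of the non-terminals involved (from the grammar, by fixed-point iteration):
  FIRST(Y) = { '+', '-', 'y' }

To compute FIRST(Y +), process the symbols left to right:
Symbol Y is a non-terminal. Add FIRST(Y) \ {ε} = { '+', '-', 'y' }
Y is not nullable (ε ∉ FIRST(Y)), so stop here.
FIRST(Y +) = { '+', '-', 'y' }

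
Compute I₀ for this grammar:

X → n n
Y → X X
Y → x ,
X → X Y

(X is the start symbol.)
First, augment the grammar with X' → X
I₀ = CLOSURE({ [X' → . X] }):
  [X' → . X] has the dot before X: add [X → . n n], [X → . X Y]
No further items can be added.

I₀ = { [X → . X Y], [X → . n n], [X' → . X] }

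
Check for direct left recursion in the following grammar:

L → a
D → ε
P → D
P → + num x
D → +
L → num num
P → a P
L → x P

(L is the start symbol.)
No direct left recursion

Direct left recursion occurs when N → N α for some non-terminal N (the right-hand side begins with the left-hand side itself).

L → a: starts with a
D → ε: starts with ε
P → D: starts with D
P → + num x: starts with '+'
D → +: starts with '+'
L → num num: starts with num
P → a P: starts with a
L → x P: starts with x

No direct left recursion found.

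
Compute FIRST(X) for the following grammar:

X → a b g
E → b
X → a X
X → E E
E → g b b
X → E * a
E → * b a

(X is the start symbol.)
FIRST sets of the other non-terminals involved (by the same procedure, iterated to a fixed point):
  FIRST(E) = { '*', 'b', 'g' }

From X → a b g:
  - a is a terminal: add 'a' and stop
From X → a X:
  - a is a terminal: add 'a' and stop
From X → E E:
  - E is a non-terminal: add FIRST(E) \ {ε} = { '*', 'b', 'g' }
    E is not nullable, so stop
From X → E * a:
  - E is a non-terminal: add FIRST(E) \ {ε} = { '*', 'b', 'g' }
    E is not nullable, so stop

Collecting: FIRST(X) = { '*', 'a', 'b', 'g' }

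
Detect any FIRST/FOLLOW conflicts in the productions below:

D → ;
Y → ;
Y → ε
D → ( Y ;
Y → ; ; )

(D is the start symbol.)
Yes. Y → ';' with FOLLOW(Y) on { ';' }; Y → ';' ';' ')' with FOLLOW(Y) on { ';' }

A FIRST/FOLLOW conflict occurs when a non-terminal N has a nullable alternative N → β (β ⇒* ε) and another alternative N → α with FIRST(α) ∩ FOLLOW(N) ≠ ∅: on such a lookahead the parser cannot decide between expanding α and letting N vanish via β.

Nullable non-terminals: Y.

Y: nullable alternative(s) Y → ε; FOLLOW(Y) = { ';' }
  Y → ;: FIRST \ {ε} = { ';' } — overlaps FOLLOW(Y) on { ';' }: CONFLICT
  Y → ε: FIRST \ {ε} = { } — this is the only nullable alternative, skip
  Y → ; ; ): FIRST \ {ε} = { ';' } — overlaps FOLLOW(Y) on { ';' }: CONFLICT

D has no nullable alternative, so no FIRST/FOLLOW check is needed there.

So the grammar has 2 FIRST/FOLLOW conflicts (marked CONFLICT above).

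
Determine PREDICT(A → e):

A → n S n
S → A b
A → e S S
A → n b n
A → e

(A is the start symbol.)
{ 'e' }

PREDICT(A → e) = (FIRST(RHS) \ {ε}) ∪ (FOLLOW(A) if ε ∈ FIRST(RHS), i.e. RHS ⇒* ε)
FIRST(e) = { 'e' }
ε ∉ FIRST(e), so FOLLOW(A) is not added.
PREDICT(A → e) = { 'e' }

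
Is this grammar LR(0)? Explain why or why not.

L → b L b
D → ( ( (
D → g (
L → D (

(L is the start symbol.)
Yes, the grammar is LR(0)

A grammar is LR(0) if no state in the canonical LR(0) collection has:
  - both a shift item (dot before a terminal) and a complete item (shift-reduce conflict), or
  - two or more complete items (reduce-reduce conflict; the accept item [L' → L .] counts as a complete item here).

Augment with L' → L and build the canonical LR(0) collection (I0 = CLOSURE({[L' → . L]}), then GOTO on every symbol after a dot until no new states appear). It has 12 states:
  I0: { [D → . ( ( (], [D → . g (], [L → . D (], [L → . b L b], [L' → . L] }  — shift
  I1: { [D → ( . ( (] }  — shift
  I2: { [L → D . (] }  — shift
  I3: { [L' → L .] }  — accept
  I4: { [D → . ( ( (], [D → . g (], [L → . D (], [L → . b L b], [L → b . L b] }  — shift
  I5: { [D → g . (] }  — shift
  I6: { [D → g ( .] }  — reduce
  I7: { [L → b L . b] }  — shift
  I8: { [L → b L b .] }  — reduce
  I9: { [L → D ( .] }  — reduce
  I10: { [D → ( ( . (] }  — shift
  I11: { [D → ( ( ( .] }  — reduce

Every state is either a pure shift/goto state or contains exactly one complete item and nothing to shift — no conflicts. The grammar is LR(0).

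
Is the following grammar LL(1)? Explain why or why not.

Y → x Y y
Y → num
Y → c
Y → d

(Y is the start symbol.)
A grammar is LL(1) if for each non-terminal N with multiple productions, the predict sets of those productions are pairwise disjoint, where PREDICT(N → α) = (FIRST(α) \ {ε}) ∪ (FOLLOW(N) if α ⇒* ε).

For Y:
  PREDICT(Y → x Y y) = { 'x' }
  PREDICT(Y → num) = { 'num' }
  PREDICT(Y → c) = { 'c' }
  PREDICT(Y → d) = { 'd' }

All predict sets are disjoint. The grammar IS LL(1).

Answer: Yes, the grammar is LL(1).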